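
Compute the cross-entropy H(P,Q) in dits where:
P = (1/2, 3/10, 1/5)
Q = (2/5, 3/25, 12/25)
0.5390 dits

Cross-entropy: H(P,Q) = -Σ p(x) log q(x)

Alternatively: H(P,Q) = H(P) + D_KL(P||Q)
H(P) = 0.4472 dits
D_KL(P||Q) = 0.0918 dits

H(P,Q) = 0.4472 + 0.0918 = 0.5390 dits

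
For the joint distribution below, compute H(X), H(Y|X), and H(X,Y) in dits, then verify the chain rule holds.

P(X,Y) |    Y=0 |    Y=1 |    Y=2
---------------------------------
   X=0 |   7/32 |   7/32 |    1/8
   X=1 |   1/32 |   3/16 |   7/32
H(X,Y) = 0.7294, H(X) = 0.2976, H(Y|X) = 0.4318 (all in dits)

Chain rule: H(X,Y) = H(X) + H(Y|X)

Left side — joint entropy directly:
H(X,Y) = -Σ p(x,y) log p(x,y) = 0.7294 dits

Right side — compute H(Y|X) from the conditional distributions:
P(X) = (9/16, 7/16), so H(X) = 0.2976 dits
H(Y|X) = Σ_x P(X=x) · H(Y|X=x):
  P(Y|X=0) = (7/18, 7/18, 2/9), H(Y|X=0) = 0.4642, weight P(X=0) = 9/16
  P(Y|X=1) = (1/14, 3/7, 1/2), H(Y|X=1) = 0.3901, weight P(X=1) = 7/16
H(Y|X) = 0.4318 dits

H(X) + H(Y|X) = 0.2976 + 0.4318 = 0.7294 dits

Both sides equal 0.7294 dits. ✓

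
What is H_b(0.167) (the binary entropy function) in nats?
0.4511 nats

The binary entropy function is:
H(p) = -p log(p) - (1-p) log(1-p)

H(0.167) = -0.167 × log_e(0.167) - 0.833 × log_e(0.833)
H(0.167) = 0.4511 nats

Note: Binary entropy is maximized at p=0.5 (H=1 bit) and minimized at p=0 or p=1 (H=0).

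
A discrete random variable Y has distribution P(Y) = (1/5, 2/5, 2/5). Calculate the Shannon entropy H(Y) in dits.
0.4581 dits

Shannon entropy is H(X) = -Σ p(x) log p(x).

For P = (1/5, 2/5, 2/5):
H = -1/5 × log_10(1/5) -2/5 × log_10(2/5) -2/5 × log_10(2/5)
H = 0.4581 dits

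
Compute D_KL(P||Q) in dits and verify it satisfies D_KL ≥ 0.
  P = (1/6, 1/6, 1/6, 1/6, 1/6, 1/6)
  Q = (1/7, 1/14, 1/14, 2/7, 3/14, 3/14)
0.0584 dits

KL divergence satisfies the Gibbs inequality: D_KL(P||Q) ≥ 0 for all distributions P, Q.

D_KL(P||Q) = Σ p(x) log(p(x)/q(x))
Term by term:
  x=0: 1/6 × log_10[(1/6)/(1/7)] = 0.0112
  x=1: 1/6 × log_10[(1/6)/(1/14)] = 0.0613
  x=2: 1/6 × log_10[(1/6)/(1/14)] = 0.0613
  x=3: 1/6 × log_10[(1/6)/(2/7)] = -0.0390
  x=4: 1/6 × log_10[(1/6)/(3/14)] = -0.0182
  x=5: 1/6 × log_10[(1/6)/(3/14)] = -0.0182
D_KL(P||Q) = 0.0584 dits

D_KL(P||Q) = 0.0584 ≥ 0 ✓

This non-negativity is a fundamental property: relative entropy cannot be negative because it measures how different Q is from P.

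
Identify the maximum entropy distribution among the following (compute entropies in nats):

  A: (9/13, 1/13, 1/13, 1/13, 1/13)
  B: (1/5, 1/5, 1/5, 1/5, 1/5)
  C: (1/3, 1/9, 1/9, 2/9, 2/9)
B

For a discrete distribution over n outcomes, entropy is maximized by the uniform distribution.

Computing entropies:
H(A) = 1.0438 nats
H(B) = 1.6094 nats
H(C) = 1.5230 nats

The uniform distribution (where all probabilities equal 1/5) achieves the maximum entropy of log_e(5) = 1.6094 nats.

Distribution B has the highest entropy.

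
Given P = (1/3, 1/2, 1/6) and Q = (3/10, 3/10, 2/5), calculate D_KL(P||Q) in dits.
0.0628 dits

KL divergence: D_KL(P||Q) = Σ p(x) log(p(x)/q(x))

Computing term by term:
  x=0: 1/3 × log_10[(1/3)/(3/10)] = 1/3 × 0.0458 = 0.0153
  x=1: 1/2 × log_10[(1/2)/(3/10)] = 1/2 × 0.2218 = 0.1109
  x=2: 1/6 × log_10[(1/6)/(2/5)] = 1/6 × -0.3802 = -0.0634

D_KL(P||Q) = 0.0628 dits

Note: KL divergence is always non-negative and equals 0 iff P = Q.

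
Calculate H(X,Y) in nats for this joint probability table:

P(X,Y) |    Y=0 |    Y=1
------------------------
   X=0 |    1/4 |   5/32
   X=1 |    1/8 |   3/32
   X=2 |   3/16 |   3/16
1.7462 nats

Joint entropy is H(X,Y) = -Σ_{x,y} p(x,y) log p(x,y).

Summing over all non-zero entries:
H(X,Y) = -[1/4·log_e(1/4) + 5/32·log_e(5/32) + 1/8·log_e(1/8) + 3/32·log_e(3/32) + 3/16·log_e(3/16) + 3/16·log_e(3/16)]
H(X,Y) = 1.7462 nats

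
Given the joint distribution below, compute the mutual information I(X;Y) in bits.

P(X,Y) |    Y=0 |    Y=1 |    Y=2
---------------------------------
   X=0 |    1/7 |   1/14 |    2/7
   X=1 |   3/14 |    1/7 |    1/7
0.0629 bits

Mutual information: I(X;Y) = H(X) + H(Y) - H(X,Y)

Marginals:
P(X) = (1/2, 1/2), H(X) = 1.0000 bits
P(Y) = (5/14, 3/14, 3/7), H(Y) = 1.5306 bits

Joint entropy: H(X,Y) = 2.4677 bits

I(X;Y) = 1.0000 + 1.5306 - 2.4677 = 0.0629 bits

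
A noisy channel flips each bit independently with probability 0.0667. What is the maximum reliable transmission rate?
0.6465 bits

For a binary symmetric channel (BSC) with error probability p:
Capacity C = 1 - H(p) bits per symbol

where H(p) = -p log₂(p) - (1-p) log₂(1-p) is the binary entropy function.

H(0.0667) = 0.3535 bits
C = 1 - 0.3535 = 0.6465 bits per symbol

This means we can reliably transmit up to 0.6465 bits of information per channel use.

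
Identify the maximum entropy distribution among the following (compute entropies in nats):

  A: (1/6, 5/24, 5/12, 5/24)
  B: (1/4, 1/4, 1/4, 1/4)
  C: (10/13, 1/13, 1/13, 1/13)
B

For a discrete distribution over n outcomes, entropy is maximized by the uniform distribution.

Computing entropies:
H(A) = 1.3170 nats
H(B) = 1.3863 nats
H(C) = 0.7937 nats

The uniform distribution (where all probabilities equal 1/4) achieves the maximum entropy of log_e(4) = 1.3863 nats.

Distribution B has the highest entropy.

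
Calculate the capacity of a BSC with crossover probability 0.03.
0.8056 bits

For a binary symmetric channel (BSC) with error probability p:
Capacity C = 1 - H(p) bits per symbol

where H(p) = -p log₂(p) - (1-p) log₂(1-p) is the binary entropy function.

H(0.03) = 0.1944 bits
C = 1 - 0.1944 = 0.8056 bits per symbol

This means we can reliably transmit up to 0.8056 bits of information per channel use.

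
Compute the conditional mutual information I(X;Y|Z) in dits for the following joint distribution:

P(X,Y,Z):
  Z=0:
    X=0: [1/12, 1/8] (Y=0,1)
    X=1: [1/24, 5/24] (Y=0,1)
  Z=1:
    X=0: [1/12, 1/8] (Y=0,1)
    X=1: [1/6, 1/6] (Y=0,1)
0.0079 dits

Conditional mutual information: I(X;Y|Z) = H(X|Z) + H(Y|Z) - H(X,Y|Z)

H(Z) = 0.2995
H(X,Z) = 0.5934 → H(X|Z) = 0.2939
H(Y,Z) = 0.5785 → H(Y|Z) = 0.2790
H(X,Y,Z) = 0.8645 → H(X,Y|Z) = 0.5649

I(X;Y|Z) = 0.2939 + 0.2790 - 0.5649 = 0.0079 dits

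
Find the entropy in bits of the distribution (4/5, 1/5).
0.7219 bits

Shannon entropy is H(X) = -Σ p(x) log p(x).

For P = (4/5, 1/5):
H = -4/5 × log_2(4/5) -1/5 × log_2(1/5)
H = 0.7219 bits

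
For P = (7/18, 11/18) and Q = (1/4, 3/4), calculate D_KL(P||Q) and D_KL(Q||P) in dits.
D_KL(P||Q) = 0.0203, D_KL(Q||P) = 0.0187

KL divergence is not symmetric: D_KL(P||Q) ≠ D_KL(Q||P) in general.

D_KL(P||Q) = 0.0203 dits
D_KL(Q||P) = 0.0187 dits

No, they are not equal!

This asymmetry is why KL divergence is not a true distance metric.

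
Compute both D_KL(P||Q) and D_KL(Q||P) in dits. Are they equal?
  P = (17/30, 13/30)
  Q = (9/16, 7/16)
D_KL(P||Q) = 0.0000, D_KL(Q||P) = 0.0000

KL divergence is not symmetric: D_KL(P||Q) ≠ D_KL(Q||P) in general.

D_KL(P||Q) = 0.0000 dits
D_KL(Q||P) = 0.0000 dits

In this case they happen to be equal (to 4 decimal places).

This asymmetry is why KL divergence is not a true distance metric.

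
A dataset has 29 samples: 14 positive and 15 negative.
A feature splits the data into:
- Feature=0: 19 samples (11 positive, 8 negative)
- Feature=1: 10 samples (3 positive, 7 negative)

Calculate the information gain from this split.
0.0519 bits

Information Gain = H(Y) - H(Y|Feature)

Before split:
P(positive) = 14/29 = 0.4828
H(Y) = 0.9991 bits

After split:
Feature=0: H = 0.9819 bits (weight = 19/29)
Feature=1: H = 0.8813 bits (weight = 10/29)
H(Y|Feature) = (19/29)×0.9819 + (10/29)×0.8813 = 0.9472 bits

Information Gain = 0.9991 - 0.9472 = 0.0519 bits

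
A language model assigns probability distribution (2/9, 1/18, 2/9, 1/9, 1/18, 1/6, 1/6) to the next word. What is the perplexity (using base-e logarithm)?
6.2403

Perplexity is e^H (or exp(H) for natural log).

First, H = -Σ p log p = 1.8310 nats
Perplexity = e^1.8310 = 6.2403

Interpretation: The model's uncertainty is equivalent to choosing uniformly among 6.2 options.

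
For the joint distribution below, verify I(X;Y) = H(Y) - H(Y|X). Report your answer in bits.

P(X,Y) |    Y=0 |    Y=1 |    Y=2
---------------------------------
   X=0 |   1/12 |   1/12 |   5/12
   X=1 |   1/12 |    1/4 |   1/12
I(X;Y) = 0.2178 bits

Mutual information has multiple equivalent forms:
- I(X;Y) = H(X) - H(X|Y)
- I(X;Y) = H(Y) - H(Y|X)
- I(X;Y) = H(X) + H(Y) - H(X,Y)

Computing all quantities:
H(X) = 0.9799, H(Y) = 1.4591, H(X,Y) = 2.2213
H(X|Y) = 0.7621, H(Y|X) = 1.2414

Verification:
H(X) - H(X|Y) = 0.9799 - 0.7621 = 0.2178
H(Y) - H(Y|X) = 1.4591 - 1.2414 = 0.2178
H(X) + H(Y) - H(X,Y) = 0.9799 + 1.4591 - 2.2213 = 0.2178

All forms give I(X;Y) = 0.2178 bits. ✓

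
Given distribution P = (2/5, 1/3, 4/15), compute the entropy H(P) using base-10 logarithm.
0.4713 dits

Shannon entropy is H(X) = -Σ p(x) log p(x).

For P = (2/5, 1/3, 4/15):
H = -2/5 × log_10(2/5) -1/3 × log_10(1/3) -4/15 × log_10(4/15)
H = 0.4713 dits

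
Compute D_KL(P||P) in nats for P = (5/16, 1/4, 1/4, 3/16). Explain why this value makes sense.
0.0000 nats

KL divergence satisfies the Gibbs inequality: D_KL(P||Q) ≥ 0 for all distributions P, Q.

D_KL(P||Q) = Σ p(x) log(p(x)/q(x))
Each term is p(x) × log_e(p(x)/p(x)) = p(x) × log_e(1) = 0, so the sum is 0.
D_KL(P||Q) = 0.0000 nats

When P = Q, the KL divergence is exactly 0, as there is no 'divergence' between identical distributions.

This non-negativity is a fundamental property: relative entropy cannot be negative because it measures how different Q is from P.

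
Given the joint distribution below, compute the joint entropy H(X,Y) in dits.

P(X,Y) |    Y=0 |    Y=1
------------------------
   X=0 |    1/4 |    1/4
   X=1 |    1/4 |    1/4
0.6021 dits

Joint entropy is H(X,Y) = -Σ_{x,y} p(x,y) log p(x,y).

Summing over all non-zero entries:
H(X,Y) = -[1/4·log_10(1/4) + 1/4·log_10(1/4) + 1/4·log_10(1/4) + 1/4·log_10(1/4)]
H(X,Y) = 0.6021 dits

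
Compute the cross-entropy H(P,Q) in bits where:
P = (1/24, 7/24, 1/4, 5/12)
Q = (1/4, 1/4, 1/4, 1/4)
2.0000 bits

Cross-entropy: H(P,Q) = -Σ p(x) log q(x)

Alternatively: H(P,Q) = H(P) + D_KL(P||Q)
H(P) = 1.7358 bits
D_KL(P||Q) = 0.2642 bits

H(P,Q) = 1.7358 + 0.2642 = 2.0000 bits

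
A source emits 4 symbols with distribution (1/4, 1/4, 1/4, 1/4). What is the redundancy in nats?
0.0000 nats

Redundancy measures how far a source is from maximum entropy:
R = H_max - H(X)

Maximum entropy for 4 symbols: H_max = log_e(4) = 1.3863 nats
Actual entropy: H(X) = 1.3863 nats
Redundancy: R = 1.3863 - 1.3863 = 0.0000 nats

This redundancy represents potential for compression: the source could be compressed by 0.0000 nats per symbol.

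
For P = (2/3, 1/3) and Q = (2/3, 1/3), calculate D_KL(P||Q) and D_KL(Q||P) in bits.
D_KL(P||Q) = 0.0000, D_KL(Q||P) = 0.0000

KL divergence is not symmetric: D_KL(P||Q) ≠ D_KL(Q||P) in general.

D_KL(P||Q) = 0.0000 bits
D_KL(Q||P) = 0.0000 bits

In this case they happen to be equal (to 4 decimal places).

This asymmetry is why KL divergence is not a true distance metric.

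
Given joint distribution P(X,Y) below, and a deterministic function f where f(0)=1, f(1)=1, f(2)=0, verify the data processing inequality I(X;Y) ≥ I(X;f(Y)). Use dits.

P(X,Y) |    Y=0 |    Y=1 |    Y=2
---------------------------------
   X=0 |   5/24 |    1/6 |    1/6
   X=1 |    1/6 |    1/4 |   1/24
I(X;Y) = 0.0206, I(X;f(Y)) = 0.0164, inequality holds: 0.0206 ≥ 0.0164

Data Processing Inequality: For any Markov chain X → Y → Z, we have I(X;Y) ≥ I(X;Z).

Here Z = f(Y) is a deterministic function of Y, forming X → Y → Z.

Original I(X;Y) = 0.0206 dits

After applying f:
P(X,Z) where Z=f(Y):
- P(X,Z=0) = P(X,Y=2)
- P(X,Z=1) = P(X,Y=0) + P(X,Y=1)

I(X;Z) = I(X;f(Y)) = 0.0164 dits

Verification: 0.0206 ≥ 0.0164 ✓

Information cannot be created by processing; the function f can only lose information about X.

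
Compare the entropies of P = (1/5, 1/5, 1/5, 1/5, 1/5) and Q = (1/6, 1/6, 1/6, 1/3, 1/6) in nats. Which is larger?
P

Computing entropies in nats:
H(P) = 1.6094
H(Q) = 1.5607

Distribution P has higher entropy.

Intuition: The distribution closer to uniform (more spread out) has higher entropy.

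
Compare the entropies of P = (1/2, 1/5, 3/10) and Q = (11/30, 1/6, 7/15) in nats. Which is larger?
P

Computing entropies in nats:
H(P) = 1.0297
H(Q) = 1.0222

Distribution P has higher entropy.

Intuition: The distribution closer to uniform (more spread out) has higher entropy.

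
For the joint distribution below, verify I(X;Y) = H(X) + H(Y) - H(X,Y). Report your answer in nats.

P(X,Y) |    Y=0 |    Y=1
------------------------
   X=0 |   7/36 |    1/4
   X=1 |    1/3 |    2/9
I(X;Y) = 0.0131 nats

Mutual information has multiple equivalent forms:
- I(X;Y) = H(X) - H(X|Y)
- I(X;Y) = H(Y) - H(Y|X)
- I(X;Y) = H(X) + H(Y) - H(X,Y)

Computing all quantities:
H(X) = 0.6870, H(Y) = 0.6916, H(X,Y) = 1.3654
H(X|Y) = 0.6738, H(Y|X) = 0.6785

Verification:
H(X) - H(X|Y) = 0.6870 - 0.6738 = 0.0131
H(Y) - H(Y|X) = 0.6916 - 0.6785 = 0.0131
H(X) + H(Y) - H(X,Y) = 0.6870 + 0.6916 - 1.3654 = 0.0131

All forms give I(X;Y) = 0.0131 nats. ✓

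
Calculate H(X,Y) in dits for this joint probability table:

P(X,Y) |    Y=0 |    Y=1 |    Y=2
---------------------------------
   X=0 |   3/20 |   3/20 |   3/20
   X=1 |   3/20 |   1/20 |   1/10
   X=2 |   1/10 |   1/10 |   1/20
0.9244 dits

Joint entropy is H(X,Y) = -Σ_{x,y} p(x,y) log p(x,y).

Summing over all non-zero entries:
H(X,Y) = -[3/20·log_10(3/20) + 3/20·log_10(3/20) + 3/20·log_10(3/20) + 3/20·log_10(3/20) + 1/20·log_10(1/20) + 1/10·log_10(1/10) + 1/10·log_10(1/10) + 1/10·log_10(1/10) + 1/20·log_10(1/20)]
H(X,Y) = 0.9244 dits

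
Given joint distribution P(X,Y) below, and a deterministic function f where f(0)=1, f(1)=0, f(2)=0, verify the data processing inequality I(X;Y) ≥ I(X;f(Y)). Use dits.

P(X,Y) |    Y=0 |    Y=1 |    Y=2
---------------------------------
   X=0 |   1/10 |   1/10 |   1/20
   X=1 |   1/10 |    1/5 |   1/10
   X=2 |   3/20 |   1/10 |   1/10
I(X;Y) = 0.0101, I(X;f(Y)) = 0.0066, inequality holds: 0.0101 ≥ 0.0066

Data Processing Inequality: For any Markov chain X → Y → Z, we have I(X;Y) ≥ I(X;Z).

Here Z = f(Y) is a deterministic function of Y, forming X → Y → Z.

Original I(X;Y) = 0.0101 dits

After applying f:
P(X,Z) where Z=f(Y):
- P(X,Z=0) = P(X,Y=1) + P(X,Y=2)
- P(X,Z=1) = P(X,Y=0)

I(X;Z) = I(X;f(Y)) = 0.0066 dits

Verification: 0.0101 ≥ 0.0066 ✓

Information cannot be created by processing; the function f can only lose information about X.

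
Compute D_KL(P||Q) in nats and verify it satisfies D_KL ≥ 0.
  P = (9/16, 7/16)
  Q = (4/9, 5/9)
0.0280 nats

KL divergence satisfies the Gibbs inequality: D_KL(P||Q) ≥ 0 for all distributions P, Q.

D_KL(P||Q) = Σ p(x) log(p(x)/q(x))
Term by term:
  x=0: 9/16 × log_e[(9/16)/(4/9)] = 0.1325
  x=1: 7/16 × log_e[(7/16)/(5/9)] = -0.1045
D_KL(P||Q) = 0.0280 nats

D_KL(P||Q) = 0.0280 ≥ 0 ✓

This non-negativity is a fundamental property: relative entropy cannot be negative because it measures how different Q is from P.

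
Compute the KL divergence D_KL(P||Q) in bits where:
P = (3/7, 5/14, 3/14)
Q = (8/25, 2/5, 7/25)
0.0395 bits

KL divergence: D_KL(P||Q) = Σ p(x) log(p(x)/q(x))

Computing term by term:
  x=0: 3/7 × log_2[(3/7)/(8/25)] = 3/7 × 0.4215 = 0.1806
  x=1: 5/14 × log_2[(5/14)/(2/5)] = 5/14 × -0.1635 = -0.0584
  x=2: 3/14 × log_2[(3/14)/(7/25)] = 3/14 × -0.3859 = -0.0827

D_KL(P||Q) = 0.0395 bits

Note: KL divergence is always non-negative and equals 0 iff P = Q.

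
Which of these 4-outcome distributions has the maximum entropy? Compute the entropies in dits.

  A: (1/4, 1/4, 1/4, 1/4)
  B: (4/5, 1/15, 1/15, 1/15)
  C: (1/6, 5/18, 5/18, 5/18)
A

For a discrete distribution over n outcomes, entropy is maximized by the uniform distribution.

Computing entropies:
H(A) = 0.6021 dits
H(B) = 0.3127 dits
H(C) = 0.5933 dits

The uniform distribution (where all probabilities equal 1/4) achieves the maximum entropy of log_10(4) = 0.6021 dits.

Distribution A has the highest entropy.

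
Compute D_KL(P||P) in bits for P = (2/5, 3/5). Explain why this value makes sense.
0.0000 bits

KL divergence satisfies the Gibbs inequality: D_KL(P||Q) ≥ 0 for all distributions P, Q.

D_KL(P||Q) = Σ p(x) log(p(x)/q(x))
Each term is p(x) × log_2(p(x)/p(x)) = p(x) × log_2(1) = 0, so the sum is 0.
D_KL(P||Q) = 0.0000 bits

When P = Q, the KL divergence is exactly 0, as there is no 'divergence' between identical distributions.

This non-negativity is a fundamental property: relative entropy cannot be negative because it measures how different Q is from P.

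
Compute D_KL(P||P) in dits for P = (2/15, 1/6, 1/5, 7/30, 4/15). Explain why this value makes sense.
0.0000 dits

KL divergence satisfies the Gibbs inequality: D_KL(P||Q) ≥ 0 for all distributions P, Q.

D_KL(P||Q) = Σ p(x) log(p(x)/q(x))
Each term is p(x) × log_10(p(x)/p(x)) = p(x) × log_10(1) = 0, so the sum is 0.
D_KL(P||Q) = 0.0000 dits

When P = Q, the KL divergence is exactly 0, as there is no 'divergence' between identical distributions.

This non-negativity is a fundamental property: relative entropy cannot be negative because it measures how different Q is from P.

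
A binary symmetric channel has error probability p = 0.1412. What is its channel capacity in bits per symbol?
0.4126 bits

For a binary symmetric channel (BSC) with error probability p:
Capacity C = 1 - H(p) bits per symbol

where H(p) = -p log₂(p) - (1-p) log₂(1-p) is the binary entropy function.

H(0.1412) = 0.5874 bits
C = 1 - 0.5874 = 0.4126 bits per symbol

This means we can reliably transmit up to 0.4126 bits of information per channel use.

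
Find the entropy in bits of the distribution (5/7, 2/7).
0.8631 bits

Shannon entropy is H(X) = -Σ p(x) log p(x).

For P = (5/7, 2/7):
H = -5/7 × log_2(5/7) -2/7 × log_2(2/7)
H = 0.8631 bits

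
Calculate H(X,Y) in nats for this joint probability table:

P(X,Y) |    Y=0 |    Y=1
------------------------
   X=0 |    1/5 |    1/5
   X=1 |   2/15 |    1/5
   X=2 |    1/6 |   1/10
1.7632 nats

Joint entropy is H(X,Y) = -Σ_{x,y} p(x,y) log p(x,y).

Summing over all non-zero entries:
H(X,Y) = -[1/5·log_e(1/5) + 1/5·log_e(1/5) + 2/15·log_e(2/15) + 1/5·log_e(1/5) + 1/6·log_e(1/6) + 1/10·log_e(1/10)]
H(X,Y) = 1.7632 nats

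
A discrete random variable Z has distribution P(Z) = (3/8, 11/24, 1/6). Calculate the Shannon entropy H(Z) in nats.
1.0240 nats

Shannon entropy is H(X) = -Σ p(x) log p(x).

For P = (3/8, 11/24, 1/6):
H = -3/8 × log_e(3/8) -11/24 × log_e(11/24) -1/6 × log_e(1/6)
H = 1.0240 nats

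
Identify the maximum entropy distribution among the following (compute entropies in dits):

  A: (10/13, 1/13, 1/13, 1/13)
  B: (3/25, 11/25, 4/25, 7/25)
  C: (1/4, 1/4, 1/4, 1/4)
C

For a discrete distribution over n outcomes, entropy is maximized by the uniform distribution.

Computing entropies:
H(A) = 0.3447 dits
H(B) = 0.5495 dits
H(C) = 0.6021 dits

The uniform distribution (where all probabilities equal 1/4) achieves the maximum entropy of log_10(4) = 0.6021 dits.

Distribution C has the highest entropy.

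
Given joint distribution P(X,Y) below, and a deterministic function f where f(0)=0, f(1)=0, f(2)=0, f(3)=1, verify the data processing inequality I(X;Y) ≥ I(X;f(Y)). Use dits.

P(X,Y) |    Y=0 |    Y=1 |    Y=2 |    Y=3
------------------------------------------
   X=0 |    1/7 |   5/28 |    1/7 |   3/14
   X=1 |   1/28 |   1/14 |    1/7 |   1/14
I(X;Y) = 0.0132, I(X;f(Y)) = 0.0021, inequality holds: 0.0132 ≥ 0.0021

Data Processing Inequality: For any Markov chain X → Y → Z, we have I(X;Y) ≥ I(X;Z).

Here Z = f(Y) is a deterministic function of Y, forming X → Y → Z.

Original I(X;Y) = 0.0132 dits

After applying f:
P(X,Z) where Z=f(Y):
- P(X,Z=0) = P(X,Y=0) + P(X,Y=1) + P(X,Y=2)
- P(X,Z=1) = P(X,Y=3)

I(X;Z) = I(X;f(Y)) = 0.0021 dits

Verification: 0.0132 ≥ 0.0021 ✓

Information cannot be created by processing; the function f can only lose information about X.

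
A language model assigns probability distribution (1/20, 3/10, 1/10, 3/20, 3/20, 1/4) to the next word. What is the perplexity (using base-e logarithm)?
5.2433

Perplexity is e^H (or exp(H) for natural log).

First, H = -Σ p log p = 1.6569 nats
Perplexity = e^1.6569 = 5.2433

Interpretation: The model's uncertainty is equivalent to choosing uniformly among 5.2 options.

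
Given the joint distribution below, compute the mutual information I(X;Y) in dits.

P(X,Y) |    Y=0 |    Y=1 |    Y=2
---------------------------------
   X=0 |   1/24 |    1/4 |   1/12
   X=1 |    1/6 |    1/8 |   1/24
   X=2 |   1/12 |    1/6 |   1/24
0.0297 dits

Mutual information: I(X;Y) = H(X) + H(Y) - H(X,Y)

Marginals:
P(X) = (3/8, 1/3, 7/24), H(X) = 0.4749 dits
P(Y) = (7/24, 13/24, 1/6), H(Y) = 0.4300 dits

Joint entropy: H(X,Y) = 0.8752 dits

I(X;Y) = 0.4749 + 0.4300 - 0.8752 = 0.0297 dits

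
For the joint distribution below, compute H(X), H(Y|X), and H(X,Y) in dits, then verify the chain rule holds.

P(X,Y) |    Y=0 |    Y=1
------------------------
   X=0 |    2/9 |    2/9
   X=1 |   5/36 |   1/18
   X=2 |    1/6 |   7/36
H(X,Y) = 0.7471, H(X) = 0.4546, H(Y|X) = 0.2926 (all in dits)

Chain rule: H(X,Y) = H(X) + H(Y|X)

Left side — joint entropy directly:
H(X,Y) = -Σ p(x,y) log p(x,y) = 0.7471 dits

Right side — compute H(Y|X) from the conditional distributions:
P(X) = (4/9, 7/36, 13/36), so H(X) = 0.4546 dits
H(Y|X) = Σ_x P(X=x) · H(Y|X=x):
  P(Y|X=0) = (1/2, 1/2), H(Y|X=0) = 0.3010, weight P(X=0) = 4/9
  P(Y|X=1) = (5/7, 2/7), H(Y|X=1) = 0.2598, weight P(X=1) = 7/36
  P(Y|X=2) = (6/13, 7/13), H(Y|X=2) = 0.2997, weight P(X=2) = 13/36
H(Y|X) = 0.2926 dits

H(X) + H(Y|X) = 0.4546 + 0.2926 = 0.7471 dits

Both sides equal 0.7471 dits. ✓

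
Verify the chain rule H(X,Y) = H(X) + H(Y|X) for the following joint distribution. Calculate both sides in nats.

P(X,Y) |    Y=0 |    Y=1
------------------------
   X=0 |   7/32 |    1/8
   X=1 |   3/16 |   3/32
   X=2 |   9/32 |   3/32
H(X,Y) = 1.7069, H(X) = 1.0916, H(Y|X) = 0.6152 (all in nats)

Chain rule: H(X,Y) = H(X) + H(Y|X)

Left side — joint entropy directly:
H(X,Y) = -Σ p(x,y) log p(x,y) = 1.7069 nats

Right side — compute H(Y|X) from the conditional distributions:
P(X) = (11/32, 9/32, 3/8), so H(X) = 1.0916 nats
H(Y|X) = Σ_x P(X=x) · H(Y|X=x):
  P(Y|X=0) = (7/11, 4/11), H(Y|X=0) = 0.6555, weight P(X=0) = 11/32
  P(Y|X=1) = (2/3, 1/3), H(Y|X=1) = 0.6365, weight P(X=1) = 9/32
  P(Y|X=2) = (3/4, 1/4), H(Y|X=2) = 0.5623, weight P(X=2) = 3/8
H(Y|X) = 0.6152 nats

H(X) + H(Y|X) = 1.0916 + 0.6152 = 1.7069 nats

Both sides equal 1.7069 nats. ✓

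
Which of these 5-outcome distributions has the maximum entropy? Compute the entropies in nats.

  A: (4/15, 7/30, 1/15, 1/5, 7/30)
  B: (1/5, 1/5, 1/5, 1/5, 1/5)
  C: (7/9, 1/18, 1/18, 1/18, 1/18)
B

For a discrete distribution over n outcomes, entropy is maximized by the uniform distribution.

Computing entropies:
H(A) = 1.5340 nats
H(B) = 1.6094 nats
H(C) = 0.8378 nats

The uniform distribution (where all probabilities equal 1/5) achieves the maximum entropy of log_e(5) = 1.6094 nats.

Distribution B has the highest entropy.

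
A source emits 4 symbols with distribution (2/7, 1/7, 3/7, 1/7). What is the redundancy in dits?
0.0475 dits

Redundancy measures how far a source is from maximum entropy:
R = H_max - H(X)

Maximum entropy for 4 symbols: H_max = log_10(4) = 0.6021 dits
Actual entropy: H(X) = 0.5546 dits
Redundancy: R = 0.6021 - 0.5546 = 0.0475 dits

This redundancy represents potential for compression: the source could be compressed by 0.0475 dits per symbol.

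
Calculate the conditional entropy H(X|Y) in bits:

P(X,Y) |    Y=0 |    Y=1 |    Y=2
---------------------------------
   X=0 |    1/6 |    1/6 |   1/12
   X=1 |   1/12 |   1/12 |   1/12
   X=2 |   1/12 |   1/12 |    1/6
1.5000 bits

Using the chain rule: H(X|Y) = H(X,Y) - H(Y)

First, compute H(X,Y) = 3.0850 bits

Marginal P(Y) = (1/3, 1/3, 1/3)
H(Y) = 1.5850 bits

H(X|Y) = H(X,Y) - H(Y) = 3.0850 - 1.5850 = 1.5000 bits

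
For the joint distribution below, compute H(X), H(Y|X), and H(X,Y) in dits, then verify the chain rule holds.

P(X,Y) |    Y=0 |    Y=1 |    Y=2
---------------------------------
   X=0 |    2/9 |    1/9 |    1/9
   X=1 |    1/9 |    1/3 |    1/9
H(X,Y) = 0.7283, H(X) = 0.2983, H(Y|X) = 0.4300 (all in dits)

Chain rule: H(X,Y) = H(X) + H(Y|X)

Left side — joint entropy directly:
H(X,Y) = -Σ p(x,y) log p(x,y) = 0.7283 dits

Right side — compute H(Y|X) from the conditional distributions:
P(X) = (4/9, 5/9), so H(X) = 0.2983 dits
H(Y|X) = Σ_x P(X=x) · H(Y|X=x):
  P(Y|X=0) = (1/2, 1/4, 1/4), H(Y|X=0) = 0.4515, weight P(X=0) = 4/9
  P(Y|X=1) = (1/5, 3/5, 1/5), H(Y|X=1) = 0.4127, weight P(X=1) = 5/9
H(Y|X) = 0.4300 dits

H(X) + H(Y|X) = 0.2983 + 0.4300 = 0.7283 dits

Both sides equal 0.7283 dits. ✓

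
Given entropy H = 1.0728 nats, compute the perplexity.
2.9236

Perplexity is e^H (or exp(H) for natural log).

H = 1.0728 nats
Perplexity = e^1.0728 = 2.9236

Interpretation: The model's uncertainty is equivalent to choosing uniformly among 2.9 options.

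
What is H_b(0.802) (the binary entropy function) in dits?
0.2161 dits

The binary entropy function is:
H(p) = -p log(p) - (1-p) log(1-p)

H(0.802) = -0.802 × log_10(0.802) - 0.198 × log_10(0.198)
H(0.802) = 0.2161 dits

Note: Binary entropy is maximized at p=0.5 (H=1 bit) and minimized at p=0 or p=1 (H=0).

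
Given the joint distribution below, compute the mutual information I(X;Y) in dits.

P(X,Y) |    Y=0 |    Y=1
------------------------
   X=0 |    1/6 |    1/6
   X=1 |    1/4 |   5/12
0.0031 dits

Mutual information: I(X;Y) = H(X) + H(Y) - H(X,Y)

Marginals:
P(X) = (1/3, 2/3), H(X) = 0.2764 dits
P(Y) = (5/12, 7/12), H(Y) = 0.2950 dits

Joint entropy: H(X,Y) = 0.5683 dits

I(X;Y) = 0.2764 + 0.2950 - 0.5683 = 0.0031 dits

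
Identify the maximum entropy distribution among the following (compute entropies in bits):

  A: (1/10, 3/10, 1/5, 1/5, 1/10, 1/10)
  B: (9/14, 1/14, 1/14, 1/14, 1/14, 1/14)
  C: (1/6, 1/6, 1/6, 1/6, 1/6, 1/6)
C

For a discrete distribution over n outcomes, entropy is maximized by the uniform distribution.

Computing entropies:
H(A) = 2.4464 bits
H(B) = 1.7695 bits
H(C) = 2.5850 bits

The uniform distribution (where all probabilities equal 1/6) achieves the maximum entropy of log_2(6) = 2.5850 bits.

Distribution C has the highest entropy.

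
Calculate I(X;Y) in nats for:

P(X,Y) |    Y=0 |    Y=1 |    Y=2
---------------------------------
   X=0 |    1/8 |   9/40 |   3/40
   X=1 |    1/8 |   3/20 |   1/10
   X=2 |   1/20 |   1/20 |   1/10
0.0388 nats

Mutual information: I(X;Y) = H(X) + H(Y) - H(X,Y)

Marginals:
P(X) = (17/40, 3/8, 1/5), H(X) = 1.0534 nats
P(Y) = (3/10, 17/40, 11/40), H(Y) = 1.0799 nats

Joint entropy: H(X,Y) = 2.0944 nats

I(X;Y) = 1.0534 + 1.0799 - 2.0944 = 0.0388 nats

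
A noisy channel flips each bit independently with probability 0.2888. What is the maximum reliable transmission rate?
0.1328 bits

For a binary symmetric channel (BSC) with error probability p:
Capacity C = 1 - H(p) bits per symbol

where H(p) = -p log₂(p) - (1-p) log₂(1-p) is the binary entropy function.

H(0.2888) = 0.8672 bits
C = 1 - 0.8672 = 0.1328 bits per symbol

This means we can reliably transmit up to 0.1328 bits of information per channel use.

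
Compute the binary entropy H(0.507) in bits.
0.9999 bits

The binary entropy function is:
H(p) = -p log(p) - (1-p) log(1-p)

H(0.507) = -0.507 × log_2(0.507) - 0.493 × log_2(0.493)
H(0.507) = 0.9999 bits

Note: Binary entropy is maximized at p=0.5 (H=1 bit) and minimized at p=0 or p=1 (H=0).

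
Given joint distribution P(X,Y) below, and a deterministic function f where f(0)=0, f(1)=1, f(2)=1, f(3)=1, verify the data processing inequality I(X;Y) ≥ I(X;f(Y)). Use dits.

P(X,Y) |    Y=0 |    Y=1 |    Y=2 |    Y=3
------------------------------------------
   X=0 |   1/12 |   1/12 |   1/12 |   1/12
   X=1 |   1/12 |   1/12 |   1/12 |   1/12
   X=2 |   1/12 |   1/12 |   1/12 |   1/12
I(X;Y) = 0.0000, I(X;f(Y)) = 0.0000, inequality holds: 0.0000 ≥ 0.0000

Data Processing Inequality: For any Markov chain X → Y → Z, we have I(X;Y) ≥ I(X;Z).

Here Z = f(Y) is a deterministic function of Y, forming X → Y → Z.

Original I(X;Y) = 0.0000 dits

After applying f:
P(X,Z) where Z=f(Y):
- P(X,Z=0) = P(X,Y=0)
- P(X,Z=1) = P(X,Y=1) + P(X,Y=2) + P(X,Y=3)

I(X;Z) = I(X;f(Y)) = 0.0000 dits

Verification: 0.0000 ≥ 0.0000 ✓

Information cannot be created by processing; the function f can only lose information about X.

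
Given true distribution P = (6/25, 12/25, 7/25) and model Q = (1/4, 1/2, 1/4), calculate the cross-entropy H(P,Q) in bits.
1.5200 bits

Cross-entropy: H(P,Q) = -Σ p(x) log q(x)

Alternatively: H(P,Q) = H(P) + D_KL(P||Q)
H(P) = 1.5166 bits
D_KL(P||Q) = 0.0034 bits

H(P,Q) = 1.5166 + 0.0034 = 1.5200 bits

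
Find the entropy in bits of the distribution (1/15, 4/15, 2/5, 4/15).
1.8062 bits

Shannon entropy is H(X) = -Σ p(x) log p(x).

For P = (1/15, 4/15, 2/5, 4/15):
H = -1/15 × log_2(1/15) -4/15 × log_2(4/15) -2/5 × log_2(2/5) -4/15 × log_2(4/15)
H = 1.8062 bits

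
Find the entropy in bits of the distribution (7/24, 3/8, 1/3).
1.5774 bits

Shannon entropy is H(X) = -Σ p(x) log p(x).

For P = (7/24, 3/8, 1/3):
H = -7/24 × log_2(7/24) -3/8 × log_2(3/8) -1/3 × log_2(1/3)
H = 1.5774 bits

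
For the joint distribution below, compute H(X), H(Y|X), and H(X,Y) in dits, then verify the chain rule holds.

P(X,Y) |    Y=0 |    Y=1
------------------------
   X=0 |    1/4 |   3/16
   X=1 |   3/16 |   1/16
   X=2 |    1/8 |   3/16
H(X,Y) = 0.7476, H(X) = 0.4654, H(Y|X) = 0.2821 (all in dits)

Chain rule: H(X,Y) = H(X) + H(Y|X)

Left side — joint entropy directly:
H(X,Y) = -Σ p(x,y) log p(x,y) = 0.7476 dits

Right side — compute H(Y|X) from the conditional distributions:
P(X) = (7/16, 1/4, 5/16), so H(X) = 0.4654 dits
H(Y|X) = Σ_x P(X=x) · H(Y|X=x):
  P(Y|X=0) = (4/7, 3/7), H(Y|X=0) = 0.2966, weight P(X=0) = 7/16
  P(Y|X=1) = (3/4, 1/4), H(Y|X=1) = 0.2442, weight P(X=1) = 1/4
  P(Y|X=2) = (2/5, 3/5), H(Y|X=2) = 0.2923, weight P(X=2) = 5/16
H(Y|X) = 0.2821 dits

H(X) + H(Y|X) = 0.4654 + 0.2821 = 0.7476 dits

Both sides equal 0.7476 dits. ✓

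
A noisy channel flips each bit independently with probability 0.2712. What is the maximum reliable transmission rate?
0.1568 bits

For a binary symmetric channel (BSC) with error probability p:
Capacity C = 1 - H(p) bits per symbol

where H(p) = -p log₂(p) - (1-p) log₂(1-p) is the binary entropy function.

H(0.2712) = 0.8432 bits
C = 1 - 0.8432 = 0.1568 bits per symbol

This means we can reliably transmit up to 0.1568 bits of information per channel use.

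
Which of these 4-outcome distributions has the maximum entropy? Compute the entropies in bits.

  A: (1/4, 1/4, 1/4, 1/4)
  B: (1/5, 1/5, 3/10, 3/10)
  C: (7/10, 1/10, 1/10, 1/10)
A

For a discrete distribution over n outcomes, entropy is maximized by the uniform distribution.

Computing entropies:
H(A) = 2.0000 bits
H(B) = 1.9710 bits
H(C) = 1.3568 bits

The uniform distribution (where all probabilities equal 1/4) achieves the maximum entropy of log_2(4) = 2.0000 bits.

Distribution A has the highest entropy.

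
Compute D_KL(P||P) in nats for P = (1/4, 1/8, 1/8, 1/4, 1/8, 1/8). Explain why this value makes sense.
0.0000 nats

KL divergence satisfies the Gibbs inequality: D_KL(P||Q) ≥ 0 for all distributions P, Q.

D_KL(P||Q) = Σ p(x) log(p(x)/q(x))
Each term is p(x) × log_e(p(x)/p(x)) = p(x) × log_e(1) = 0, so the sum is 0.
D_KL(P||Q) = 0.0000 nats

When P = Q, the KL divergence is exactly 0, as there is no 'divergence' between identical distributions.

This non-negativity is a fundamental property: relative entropy cannot be negative because it measures how different Q is from P.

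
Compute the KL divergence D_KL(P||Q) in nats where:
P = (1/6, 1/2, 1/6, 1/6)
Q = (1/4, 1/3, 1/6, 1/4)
0.0676 nats

KL divergence: D_KL(P||Q) = Σ p(x) log(p(x)/q(x))

Computing term by term:
  x=0: 1/6 × log_e[(1/6)/(1/4)] = 1/6 × -0.4055 = -0.0676
  x=1: 1/2 × log_e[(1/2)/(1/3)] = 1/2 × 0.4055 = 0.2027
  x=2: 1/6 × log_e[(1/6)/(1/6)] = 1/6 × 0.0000 = 0.0000
  x=3: 1/6 × log_e[(1/6)/(1/4)] = 1/6 × -0.4055 = -0.0676

D_KL(P||Q) = 0.0676 nats

Note: KL divergence is always non-negative and equals 0 iff P = Q.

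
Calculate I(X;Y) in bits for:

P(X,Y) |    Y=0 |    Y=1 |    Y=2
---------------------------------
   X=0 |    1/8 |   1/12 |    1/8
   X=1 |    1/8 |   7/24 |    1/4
0.0374 bits

Mutual information: I(X;Y) = H(X) + H(Y) - H(X,Y)

Marginals:
P(X) = (1/3, 2/3), H(X) = 0.9183 bits
P(Y) = (1/4, 3/8, 3/8), H(Y) = 1.5613 bits

Joint entropy: H(X,Y) = 2.4422 bits

I(X;Y) = 0.9183 + 1.5613 - 2.4422 = 0.0374 bits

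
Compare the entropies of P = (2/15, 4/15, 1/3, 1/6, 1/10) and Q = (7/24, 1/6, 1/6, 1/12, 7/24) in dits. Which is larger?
Q

Computing entropies in dits:
H(P) = 0.6585
H(Q) = 0.6615

Distribution Q has higher entropy.

Intuition: The distribution closer to uniform (more spread out) has higher entropy.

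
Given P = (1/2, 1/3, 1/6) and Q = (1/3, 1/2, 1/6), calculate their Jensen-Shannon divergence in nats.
0.0168 nats

Jensen-Shannon divergence is:
JSD(P||Q) = 0.5 × D_KL(P||M) + 0.5 × D_KL(Q||M)
where M = 0.5 × (P + Q) is the mixture distribution.

M = 0.5 × (1/2, 1/3, 1/6) + 0.5 × (1/3, 1/2, 1/6) = (5/12, 5/12, 1/6)

D_KL(P||M) = 0.0168 nats
D_KL(Q||M) = 0.0168 nats

JSD(P||Q) = 0.5 × 0.0168 + 0.5 × 0.0168 = 0.0168 nats

Unlike KL divergence, JSD is symmetric and bounded: 0 ≤ JSD ≤ log(2).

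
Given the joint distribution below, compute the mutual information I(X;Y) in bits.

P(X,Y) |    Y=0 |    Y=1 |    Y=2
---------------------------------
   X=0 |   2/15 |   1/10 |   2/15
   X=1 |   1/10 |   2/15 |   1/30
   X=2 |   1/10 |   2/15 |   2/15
0.0521 bits

Mutual information: I(X;Y) = H(X) + H(Y) - H(X,Y)

Marginals:
P(X) = (11/30, 4/15, 11/30), H(X) = 1.5700 bits
P(Y) = (1/3, 11/30, 3/10), H(Y) = 1.5801 bits

Joint entropy: H(X,Y) = 3.0981 bits

I(X;Y) = 1.5700 + 1.5801 - 3.0981 = 0.0521 bits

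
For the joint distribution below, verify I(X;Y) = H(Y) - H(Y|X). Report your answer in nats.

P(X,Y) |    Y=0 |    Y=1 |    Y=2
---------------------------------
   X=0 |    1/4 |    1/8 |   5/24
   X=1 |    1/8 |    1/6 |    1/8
I(X;Y) = 0.0208 nats

Mutual information has multiple equivalent forms:
- I(X;Y) = H(X) - H(X|Y)
- I(X;Y) = H(Y) - H(Y|X)
- I(X;Y) = H(X) + H(Y) - H(X,Y)

Computing all quantities:
H(X) = 0.6792, H(Y) = 1.0934, H(X,Y) = 1.7518
H(X|Y) = 0.6584, H(Y|X) = 1.0726

Verification:
H(X) - H(X|Y) = 0.6792 - 0.6584 = 0.0208
H(Y) - H(Y|X) = 1.0934 - 1.0726 = 0.0208
H(X) + H(Y) - H(X,Y) = 0.6792 + 1.0934 - 1.7518 = 0.0208

All forms give I(X;Y) = 0.0208 nats. ✓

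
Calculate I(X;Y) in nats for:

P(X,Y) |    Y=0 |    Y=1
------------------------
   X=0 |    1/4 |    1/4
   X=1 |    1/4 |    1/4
0.0000 nats

Mutual information: I(X;Y) = H(X) + H(Y) - H(X,Y)

Marginals:
P(X) = (1/2, 1/2), H(X) = 0.6931 nats
P(Y) = (1/2, 1/2), H(Y) = 0.6931 nats

Joint entropy: H(X,Y) = 1.3863 nats

I(X;Y) = 0.6931 + 0.6931 - 1.3863 = 0.0000 nats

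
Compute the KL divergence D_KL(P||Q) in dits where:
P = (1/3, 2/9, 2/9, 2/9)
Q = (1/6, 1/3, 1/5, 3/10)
0.0424 dits

KL divergence: D_KL(P||Q) = Σ p(x) log(p(x)/q(x))

Computing term by term:
  x=0: 1/3 × log_10[(1/3)/(1/6)] = 1/3 × 0.3010 = 0.1003
  x=1: 2/9 × log_10[(2/9)/(1/3)] = 2/9 × -0.1761 = -0.0391
  x=2: 2/9 × log_10[(2/9)/(1/5)] = 2/9 × 0.0458 = 0.0102
  x=3: 2/9 × log_10[(2/9)/(3/10)] = 2/9 × -0.1303 = -0.0290

D_KL(P||Q) = 0.0424 dits

Note: KL divergence is always non-negative and equals 0 iff P = Q.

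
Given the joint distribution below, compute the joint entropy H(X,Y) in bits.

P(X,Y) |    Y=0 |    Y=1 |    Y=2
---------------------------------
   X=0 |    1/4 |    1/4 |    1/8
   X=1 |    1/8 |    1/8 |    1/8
2.5000 bits

Joint entropy is H(X,Y) = -Σ_{x,y} p(x,y) log p(x,y).

Summing over all non-zero entries:
H(X,Y) = -[1/4·log_2(1/4) + 1/4·log_2(1/4) + 1/8·log_2(1/8) + 1/8·log_2(1/8) + 1/8·log_2(1/8) + 1/8·log_2(1/8)]
H(X,Y) = 2.5000 bits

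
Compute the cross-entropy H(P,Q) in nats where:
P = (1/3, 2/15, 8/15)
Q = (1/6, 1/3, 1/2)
1.1134 nats

Cross-entropy: H(P,Q) = -Σ p(x) log q(x)

Alternatively: H(P,Q) = H(P) + D_KL(P||Q)
H(P) = 0.9701 nats
D_KL(P||Q) = 0.1433 nats

H(P,Q) = 0.9701 + 0.1433 = 1.1134 nats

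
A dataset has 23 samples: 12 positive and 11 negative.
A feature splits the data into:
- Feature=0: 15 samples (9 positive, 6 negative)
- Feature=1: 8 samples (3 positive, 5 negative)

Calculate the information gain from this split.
0.0334 bits

Information Gain = H(Y) - H(Y|Feature)

Before split:
P(positive) = 12/23 = 0.5217
H(Y) = 0.9986 bits

After split:
Feature=0: H = 0.9710 bits (weight = 15/23)
Feature=1: H = 0.9544 bits (weight = 8/23)
H(Y|Feature) = (15/23)×0.9710 + (8/23)×0.9544 = 0.9652 bits

Information Gain = 0.9986 - 0.9652 = 0.0334 bits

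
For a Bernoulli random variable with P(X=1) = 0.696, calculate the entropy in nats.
0.6142 nats

The binary entropy function is:
H(p) = -p log(p) - (1-p) log(1-p)

H(0.696) = -0.696 × log_e(0.696) - 0.304 × log_e(0.304)
H(0.696) = 0.6142 nats

Note: Binary entropy is maximized at p=0.5 (H=1 bit) and minimized at p=0 or p=1 (H=0).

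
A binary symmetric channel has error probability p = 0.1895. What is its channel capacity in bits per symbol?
0.2996 bits

For a binary symmetric channel (BSC) with error probability p:
Capacity C = 1 - H(p) bits per symbol

where H(p) = -p log₂(p) - (1-p) log₂(1-p) is the binary entropy function.

H(0.1895) = 0.7004 bits
C = 1 - 0.7004 = 0.2996 bits per symbol

This means we can reliably transmit up to 0.2996 bits of information per channel use.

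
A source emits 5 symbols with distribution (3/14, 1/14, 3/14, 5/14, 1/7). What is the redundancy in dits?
0.0500 dits

Redundancy measures how far a source is from maximum entropy:
R = H_max - H(X)

Maximum entropy for 5 symbols: H_max = log_10(5) = 0.6990 dits
Actual entropy: H(X) = 0.6490 dits
Redundancy: R = 0.6990 - 0.6490 = 0.0500 dits

This redundancy represents potential for compression: the source could be compressed by 0.0500 dits per symbol.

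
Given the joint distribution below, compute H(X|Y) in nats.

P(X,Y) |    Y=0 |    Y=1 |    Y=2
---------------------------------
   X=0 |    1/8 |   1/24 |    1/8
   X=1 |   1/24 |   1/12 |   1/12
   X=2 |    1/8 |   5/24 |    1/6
0.9908 nats

Using the chain rule: H(X|Y) = H(X,Y) - H(Y)

First, compute H(X,Y) = 2.0842 nats

Marginal P(Y) = (7/24, 1/3, 3/8)
H(Y) = 1.0934 nats

H(X|Y) = H(X,Y) - H(Y) = 2.0842 - 1.0934 = 0.9908 nats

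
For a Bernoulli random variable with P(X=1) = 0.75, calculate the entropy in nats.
0.5623 nats

The binary entropy function is:
H(p) = -p log(p) - (1-p) log(1-p)

H(0.75) = -0.75 × log_e(0.75) - 0.25 × log_e(0.25)
H(0.75) = 0.5623 nats

Note: Binary entropy is maximized at p=0.5 (H=1 bit) and minimized at p=0 or p=1 (H=0).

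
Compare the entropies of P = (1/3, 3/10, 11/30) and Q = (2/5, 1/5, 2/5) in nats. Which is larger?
P

Computing entropies in nats:
H(P) = 1.0953
H(Q) = 1.0549

Distribution P has higher entropy.

Intuition: The distribution closer to uniform (more spread out) has higher entropy.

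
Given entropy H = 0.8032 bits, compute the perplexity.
1.7450

Perplexity is 2^H (or exp(H) for natural log).

H = 0.8032 bits
Perplexity = 2^0.8032 = 1.7450

Interpretation: The model's uncertainty is equivalent to choosing uniformly among 1.7 options.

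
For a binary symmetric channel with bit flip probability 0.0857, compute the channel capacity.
0.5780 bits

For a binary symmetric channel (BSC) with error probability p:
Capacity C = 1 - H(p) bits per symbol

where H(p) = -p log₂(p) - (1-p) log₂(1-p) is the binary entropy function.

H(0.0857) = 0.4220 bits
C = 1 - 0.4220 = 0.5780 bits per symbol

This means we can reliably transmit up to 0.5780 bits of information per channel use.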